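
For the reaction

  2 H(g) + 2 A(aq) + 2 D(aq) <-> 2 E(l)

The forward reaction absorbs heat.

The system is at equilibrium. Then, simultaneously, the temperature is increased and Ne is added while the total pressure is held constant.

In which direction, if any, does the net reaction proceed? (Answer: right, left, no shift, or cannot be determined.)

The forward reaction is endothermic. Raising T favours the endothermic direction — shift to the right.
Adding inert gas at constant total pressure expands the volume and lowers every reacting partial pressure. With Δn_gas = 0 − 2 = -2, Q moves away from K toward the side with fewer gas moles, so the system shifts toward the side with more gas moles — to the left.
The individual effects push in opposite directions; without quantitative information the net direction cannot be determined.

cannot be determined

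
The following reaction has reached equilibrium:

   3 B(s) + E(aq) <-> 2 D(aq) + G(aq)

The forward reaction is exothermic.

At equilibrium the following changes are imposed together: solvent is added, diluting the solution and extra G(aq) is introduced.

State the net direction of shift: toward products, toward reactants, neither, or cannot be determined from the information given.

Dilution lowers every aqueous concentration by the same factor. Δn_aq = 3 − 1 = +2, so the system shifts toward the side with more dissolved moles — to the right.
Adding G (aq), a product, drives the reaction to the left.
The individual effects push in opposite directions; without quantitative information the net direction cannot be determined.

cannot be determined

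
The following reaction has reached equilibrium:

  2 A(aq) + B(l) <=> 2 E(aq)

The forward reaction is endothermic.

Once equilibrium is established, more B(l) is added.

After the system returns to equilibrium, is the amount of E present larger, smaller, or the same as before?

unchanged

B is a pure liquid; its activity is 1 regardless of amount, so Q is unaffected — no shift from this change.
No net shift occurs, so the amount of E is unchanged.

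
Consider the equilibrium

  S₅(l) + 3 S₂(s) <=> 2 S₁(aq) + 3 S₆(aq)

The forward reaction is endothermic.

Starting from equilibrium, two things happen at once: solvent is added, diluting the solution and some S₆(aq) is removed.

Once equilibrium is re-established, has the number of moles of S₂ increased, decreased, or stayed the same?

Dilution lowers every aqueous concentration by the same factor. Δn_aq = 5 − 0 = +5, so the system shifts toward the side with more dissolved moles — to the right.
Removing S₆ (aq), a product, drives the reaction to the right.
The net shift is to the right. S₂ is a reactant, so its amount decreases.

decreases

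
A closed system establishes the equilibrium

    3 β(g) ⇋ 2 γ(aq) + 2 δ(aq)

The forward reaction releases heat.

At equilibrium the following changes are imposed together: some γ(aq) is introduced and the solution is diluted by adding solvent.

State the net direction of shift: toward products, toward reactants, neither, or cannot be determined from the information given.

Adding γ (aq), a product, drives the reaction to the left.
Dilution lowers every aqueous concentration by the same factor. Δn_aq = 4 − 0 = +4, so the system shifts toward the side with more dissolved moles — to the right.
The individual effects push in opposite directions; without quantitative information the net direction cannot be determined.

cannot be determined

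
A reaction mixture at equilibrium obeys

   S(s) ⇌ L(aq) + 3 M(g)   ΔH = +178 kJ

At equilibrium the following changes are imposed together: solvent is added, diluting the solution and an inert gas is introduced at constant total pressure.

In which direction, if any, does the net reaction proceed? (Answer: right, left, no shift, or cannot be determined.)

right

Dilution lowers every aqueous concentration by the same factor. Δn_aq = 1 − 0 = +1, so the system shifts toward the side with more dissolved moles — to the right.
Adding inert gas at constant total pressure expands the volume and lowers every reacting partial pressure. With Δn_gas = 3 − 0 = +3, Q moves away from K toward the side with fewer gas moles, so the system shifts toward the side with more gas moles — to the right.
All effects act in the same direction — net shift to the right.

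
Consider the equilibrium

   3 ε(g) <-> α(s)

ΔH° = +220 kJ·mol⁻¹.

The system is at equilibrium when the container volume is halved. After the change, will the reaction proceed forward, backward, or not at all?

Gas moles: reactants 3, products 0 (Δn_gas = -3). Compression shifts the system toward the side with fewer moles of gas — to the right.

right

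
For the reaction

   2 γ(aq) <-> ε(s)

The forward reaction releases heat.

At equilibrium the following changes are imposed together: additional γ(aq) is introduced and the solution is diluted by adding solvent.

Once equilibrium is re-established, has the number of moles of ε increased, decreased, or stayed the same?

Adding γ (aq), a reactant, drives the reaction to the right.
Dilution lowers every aqueous concentration by the same factor. Δn_aq = 0 − 2 = -2, so the system shifts toward the side with more dissolved moles — to the left.
The two effects oppose each other, so the net shift — and hence the change in ε — cannot be determined from the given information.

cannot be determined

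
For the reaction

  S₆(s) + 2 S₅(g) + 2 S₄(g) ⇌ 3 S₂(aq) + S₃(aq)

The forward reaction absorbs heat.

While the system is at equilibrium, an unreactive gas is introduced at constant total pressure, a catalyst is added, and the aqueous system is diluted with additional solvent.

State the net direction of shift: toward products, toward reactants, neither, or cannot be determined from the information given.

cannot be determined

Adding inert gas at constant total pressure expands the volume and lowers every reacting partial pressure. With Δn_gas = 0 − 4 = -4, Q moves away from K toward the side with fewer gas moles, so the system shifts toward the side with more gas moles — to the left.
A catalyst speeds both forward and reverse rates equally; it changes neither Q nor K — no shift from this change.
Dilution lowers every aqueous concentration by the same factor. Δn_aq = 4 − 0 = +4, so the system shifts toward the side with more dissolved moles — to the right.
The individual effects push in opposite directions; without quantitative information the net direction cannot be determined.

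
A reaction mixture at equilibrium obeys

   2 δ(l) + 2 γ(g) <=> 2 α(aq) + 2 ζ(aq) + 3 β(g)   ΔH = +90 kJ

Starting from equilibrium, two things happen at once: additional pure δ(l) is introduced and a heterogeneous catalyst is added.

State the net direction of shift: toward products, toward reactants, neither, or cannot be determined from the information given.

δ is a pure liquid; its activity is 1 regardless of amount, so Q is unaffected — no shift from this change.
A catalyst speeds both forward and reverse rates equally; it changes neither Q nor K — no shift from this change.
None of the changes alters Q relative to K, so there is no net shift.

no shift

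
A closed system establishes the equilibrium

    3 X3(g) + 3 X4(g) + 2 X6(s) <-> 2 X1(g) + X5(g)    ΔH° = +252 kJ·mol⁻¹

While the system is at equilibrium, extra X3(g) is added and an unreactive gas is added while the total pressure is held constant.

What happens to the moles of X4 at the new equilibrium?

Adding X3 (g), a reactant, drives the reaction to the right.
Adding inert gas at constant total pressure expands the volume and lowers every reacting partial pressure. With Δn_gas = 3 − 6 = -3, Q moves away from K toward the side with fewer gas moles, so the system shifts toward the side with more gas moles — to the left.
The two effects oppose each other, so the net shift — and hence the change in X4 — cannot be determined from the given information.

cannot be determined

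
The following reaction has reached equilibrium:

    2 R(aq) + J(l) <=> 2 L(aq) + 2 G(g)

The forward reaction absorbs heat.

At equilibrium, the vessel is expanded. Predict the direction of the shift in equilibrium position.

Gas moles: reactants 0, products 2 (Δn_gas = +2). Expansion shifts the system toward the side with more moles of gas — to the right.

right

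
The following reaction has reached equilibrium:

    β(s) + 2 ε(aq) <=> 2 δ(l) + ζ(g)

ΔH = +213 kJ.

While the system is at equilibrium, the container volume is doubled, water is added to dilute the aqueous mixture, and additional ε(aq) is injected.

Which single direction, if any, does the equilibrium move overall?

Gas moles: reactants 0, products 1 (Δn_gas = +1). Expansion shifts the system toward the side with more moles of gas — to the right.
Dilution lowers every aqueous concentration by the same factor. Δn_aq = 0 − 2 = -2, so the system shifts toward the side with more dissolved moles — to the left.
Adding ε (aq), a reactant, drives the reaction to the right.
The individual effects push in opposite directions; without quantitative information the net direction cannot be determined.

cannot be determined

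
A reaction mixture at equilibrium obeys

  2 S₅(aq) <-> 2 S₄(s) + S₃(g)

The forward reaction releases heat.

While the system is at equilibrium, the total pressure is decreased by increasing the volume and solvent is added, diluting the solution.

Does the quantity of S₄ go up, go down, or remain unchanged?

cannot be determined

Gas moles: reactants 0, products 1 (Δn_gas = +1). Expansion shifts the system toward the side with more moles of gas — to the right.
Dilution lowers every aqueous concentration by the same factor. Δn_aq = 0 − 2 = -2, so the system shifts toward the side with more dissolved moles — to the left.
The two effects oppose each other, so the net shift — and hence the change in S₄ — cannot be determined from the given information.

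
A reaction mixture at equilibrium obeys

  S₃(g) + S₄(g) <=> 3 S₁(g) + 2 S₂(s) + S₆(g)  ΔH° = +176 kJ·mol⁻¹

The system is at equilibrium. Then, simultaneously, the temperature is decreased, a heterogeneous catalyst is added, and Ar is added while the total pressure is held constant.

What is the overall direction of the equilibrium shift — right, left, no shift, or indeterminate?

The forward reaction is endothermic. Lowering T favours the exothermic direction — shift to the left.
A catalyst speeds both forward and reverse rates equally; it changes neither Q nor K — no shift from this change.
Adding inert gas at constant total pressure expands the volume and lowers every reacting partial pressure. With Δn_gas = 4 − 2 = +2, Q moves away from K toward the side with fewer gas moles, so the system shifts toward the side with more gas moles — to the right.
The individual effects push in opposite directions; without quantitative information the net direction cannot be determined.

cannot be determined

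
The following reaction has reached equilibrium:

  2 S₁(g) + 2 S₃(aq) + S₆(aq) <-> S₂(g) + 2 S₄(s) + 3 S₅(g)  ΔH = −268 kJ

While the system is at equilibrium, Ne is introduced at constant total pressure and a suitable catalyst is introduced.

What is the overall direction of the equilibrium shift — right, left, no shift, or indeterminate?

Adding inert gas at constant total pressure expands the volume and lowers every reacting partial pressure. With Δn_gas = 4 − 2 = +2, Q moves away from K toward the side with fewer gas moles, so the system shifts toward the side with more gas moles — to the right.
A catalyst speeds both forward and reverse rates equally; it changes neither Q nor K — no shift from this change.
Only the nonzero effect(s) matter; the net shift is to the right.

right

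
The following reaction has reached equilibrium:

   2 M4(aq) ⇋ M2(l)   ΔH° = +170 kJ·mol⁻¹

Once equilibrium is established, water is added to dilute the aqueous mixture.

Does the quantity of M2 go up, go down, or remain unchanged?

decreases

Dilution lowers every aqueous concentration by the same factor. Δn_aq = 0 − 2 = -2, so the system shifts toward the side with more dissolved moles — to the left.
The net shift is to the left. M2 is a product, so its amount decreases.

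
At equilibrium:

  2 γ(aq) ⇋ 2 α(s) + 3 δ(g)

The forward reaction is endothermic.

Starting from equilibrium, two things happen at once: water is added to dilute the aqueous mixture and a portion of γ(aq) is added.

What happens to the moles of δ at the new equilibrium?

Dilution lowers every aqueous concentration by the same factor. Δn_aq = 0 − 2 = -2, so the system shifts toward the side with more dissolved moles — to the left.
Adding γ (aq), a reactant, drives the reaction to the right.
The two effects oppose each other, so the net shift — and hence the change in δ — cannot be determined from the given information.

cannot be determined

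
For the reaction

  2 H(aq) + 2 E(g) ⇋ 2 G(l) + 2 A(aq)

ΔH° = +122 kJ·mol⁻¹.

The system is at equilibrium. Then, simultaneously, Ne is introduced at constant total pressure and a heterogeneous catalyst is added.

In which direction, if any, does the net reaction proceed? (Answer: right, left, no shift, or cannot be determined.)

Adding inert gas at constant total pressure expands the volume and lowers every reacting partial pressure. With Δn_gas = 0 − 2 = -2, Q moves away from K toward the side with fewer gas moles, so the system shifts toward the side with more gas moles — to the left.
A catalyst speeds both forward and reverse rates equally; it changes neither Q nor K — no shift from this change.
Only the nonzero effect(s) matter; the net shift is to the left.

left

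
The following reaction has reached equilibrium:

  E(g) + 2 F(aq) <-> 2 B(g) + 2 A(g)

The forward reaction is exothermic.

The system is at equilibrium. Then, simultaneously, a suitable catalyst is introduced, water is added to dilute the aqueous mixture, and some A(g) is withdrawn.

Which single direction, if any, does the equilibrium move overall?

A catalyst speeds both forward and reverse rates equally; it changes neither Q nor K — no shift from this change.
Dilution lowers every aqueous concentration by the same factor. Δn_aq = 0 − 2 = -2, so the system shifts toward the side with more dissolved moles — to the left.
Removing A (g), a product, drives the reaction to the right.
The individual effects push in opposite directions; without quantitative information the net direction cannot be determined.

cannot be determined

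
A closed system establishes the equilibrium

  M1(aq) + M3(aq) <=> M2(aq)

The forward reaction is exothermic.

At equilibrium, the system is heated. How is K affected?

K depends on temperature via the van 't Hoff relation. The forward reaction is exothermic, so raising T decreases K.

decreases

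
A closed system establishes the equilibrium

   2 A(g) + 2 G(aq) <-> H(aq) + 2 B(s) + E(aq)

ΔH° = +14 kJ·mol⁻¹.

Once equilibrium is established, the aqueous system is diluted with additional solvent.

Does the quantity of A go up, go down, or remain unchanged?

Dilution scales every aqueous concentration by the same factor. Δn_aq = 2 − 2 = 0, so Q is unchanged — no shift.
No net shift occurs, so the amount of A is unchanged.

unchanged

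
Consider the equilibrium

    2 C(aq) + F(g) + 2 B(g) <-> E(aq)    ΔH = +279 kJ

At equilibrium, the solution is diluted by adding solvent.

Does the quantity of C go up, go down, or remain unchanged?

increases

Dilution lowers every aqueous concentration by the same factor. Δn_aq = 1 − 2 = -1, so the system shifts toward the side with more dissolved moles — to the left.
The net shift is to the left. C is a reactant, so its amount increases.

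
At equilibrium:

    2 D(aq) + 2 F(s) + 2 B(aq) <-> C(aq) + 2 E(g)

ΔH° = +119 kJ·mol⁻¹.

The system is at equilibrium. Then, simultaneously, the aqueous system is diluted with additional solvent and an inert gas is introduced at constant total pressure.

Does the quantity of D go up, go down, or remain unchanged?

cannot be determined

Dilution lowers every aqueous concentration by the same factor. Δn_aq = 1 − 4 = -3, so the system shifts toward the side with more dissolved moles — to the left.
Adding inert gas at constant total pressure expands the volume and lowers every reacting partial pressure. With Δn_gas = 2 − 0 = +2, Q moves away from K toward the side with fewer gas moles, so the system shifts toward the side with more gas moles — to the right.
The two effects oppose each other, so the net shift — and hence the change in D — cannot be determined from the given information.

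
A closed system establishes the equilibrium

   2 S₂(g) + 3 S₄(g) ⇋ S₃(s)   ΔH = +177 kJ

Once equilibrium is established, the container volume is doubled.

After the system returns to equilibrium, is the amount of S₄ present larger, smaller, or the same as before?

increases

Gas moles: reactants 5, products 0 (Δn_gas = -5). Expansion shifts the system toward the side with more moles of gas — to the left.
The net shift is to the left. S₄ is a reactant, so its amount increases.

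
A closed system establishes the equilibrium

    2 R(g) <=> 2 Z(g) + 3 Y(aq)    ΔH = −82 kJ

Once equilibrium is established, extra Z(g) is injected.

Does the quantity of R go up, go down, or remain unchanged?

Adding Z (g), a product, drives the reaction to the left.
The net shift is to the left. R is a reactant, so its amount increases.

increases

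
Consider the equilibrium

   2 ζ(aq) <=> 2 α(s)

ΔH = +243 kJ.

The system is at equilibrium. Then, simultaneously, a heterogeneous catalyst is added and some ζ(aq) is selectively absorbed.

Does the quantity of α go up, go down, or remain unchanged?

decreases

A catalyst speeds both forward and reverse rates equally; it changes neither Q nor K — no shift from this change.
Removing ζ (aq), a reactant, drives the reaction to the left.
The net shift is to the left. α is a product, so its amount decreases.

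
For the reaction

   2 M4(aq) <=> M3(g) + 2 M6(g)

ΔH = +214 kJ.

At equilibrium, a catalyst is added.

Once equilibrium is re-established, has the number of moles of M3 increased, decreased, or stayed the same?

A catalyst speeds both forward and reverse rates equally; it changes neither Q nor K — no shift from this change.
No net shift occurs, so the amount of M3 is unchanged.

unchanged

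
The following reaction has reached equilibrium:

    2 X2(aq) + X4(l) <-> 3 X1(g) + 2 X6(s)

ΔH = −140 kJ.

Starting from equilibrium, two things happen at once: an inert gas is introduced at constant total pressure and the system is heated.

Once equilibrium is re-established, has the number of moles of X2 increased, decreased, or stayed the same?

Adding inert gas at constant total pressure expands the volume and lowers every reacting partial pressure. With Δn_gas = 3 − 0 = +3, Q moves away from K toward the side with fewer gas moles, so the system shifts toward the side with more gas moles — to the right.
The forward reaction is exothermic. Raising T favours the endothermic direction — shift to the left.
The two effects oppose each other, so the net shift — and hence the change in X2 — cannot be determined from the given information.

cannot be determined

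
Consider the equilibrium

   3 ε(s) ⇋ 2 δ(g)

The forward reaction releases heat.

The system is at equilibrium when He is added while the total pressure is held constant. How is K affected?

unchanged

The equilibrium constant depends only on temperature. This perturbation may move the position of equilibrium, but since T is unchanged, K itself is unchanged.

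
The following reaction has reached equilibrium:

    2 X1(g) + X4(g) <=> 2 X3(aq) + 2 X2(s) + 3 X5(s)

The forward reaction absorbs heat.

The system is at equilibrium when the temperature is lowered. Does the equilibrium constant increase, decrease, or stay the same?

K depends on temperature via the van 't Hoff relation. The forward reaction is endothermic, so lowering T decreases K.

decreases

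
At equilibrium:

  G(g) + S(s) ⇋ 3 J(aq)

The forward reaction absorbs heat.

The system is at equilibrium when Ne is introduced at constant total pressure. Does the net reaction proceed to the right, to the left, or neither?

left

Adding inert gas at constant total pressure expands the volume and lowers every reacting partial pressure. With Δn_gas = 0 − 1 = -1, Q moves away from K toward the side with fewer gas moles, so the system shifts toward the side with more gas moles — to the left.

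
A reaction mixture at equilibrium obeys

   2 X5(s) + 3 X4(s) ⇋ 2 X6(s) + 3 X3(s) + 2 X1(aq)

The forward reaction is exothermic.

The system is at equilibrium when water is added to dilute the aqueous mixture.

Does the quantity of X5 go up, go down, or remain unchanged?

decreases

Dilution lowers every aqueous concentration by the same factor. Δn_aq = 2 − 0 = +2, so the system shifts toward the side with more dissolved moles — to the right.
The net shift is to the right. X5 is a reactant, so its amount decreases.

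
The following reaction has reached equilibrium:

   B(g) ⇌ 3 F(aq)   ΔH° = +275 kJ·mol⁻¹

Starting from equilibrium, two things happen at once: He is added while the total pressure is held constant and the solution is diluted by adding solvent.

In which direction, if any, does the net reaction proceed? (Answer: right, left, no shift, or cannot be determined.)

cannot be determined

Adding inert gas at constant total pressure expands the volume and lowers every reacting partial pressure. With Δn_gas = 0 − 1 = -1, Q moves away from K toward the side with fewer gas moles, so the system shifts toward the side with more gas moles — to the left.
Dilution lowers every aqueous concentration by the same factor. Δn_aq = 3 − 0 = +3, so the system shifts toward the side with more dissolved moles — to the right.
The individual effects push in opposite directions; without quantitative information the net direction cannot be determined.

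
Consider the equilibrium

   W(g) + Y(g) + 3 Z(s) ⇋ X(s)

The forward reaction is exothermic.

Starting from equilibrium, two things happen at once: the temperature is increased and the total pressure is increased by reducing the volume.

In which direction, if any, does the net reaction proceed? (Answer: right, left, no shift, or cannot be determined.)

cannot be determined

The forward reaction is exothermic. Raising T favours the endothermic direction — shift to the left.
Gas moles: reactants 2, products 0 (Δn_gas = -2). Compression shifts the system toward the side with fewer moles of gas — to the right.
The individual effects push in opposite directions; without quantitative information the net direction cannot be determined.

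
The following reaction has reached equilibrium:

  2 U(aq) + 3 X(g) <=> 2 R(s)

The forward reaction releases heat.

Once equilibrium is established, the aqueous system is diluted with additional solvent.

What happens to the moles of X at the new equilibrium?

increases

Dilution lowers every aqueous concentration by the same factor. Δn_aq = 0 − 2 = -2, so the system shifts toward the side with more dissolved moles — to the left.
The net shift is to the left. X is a reactant, so its amount increases.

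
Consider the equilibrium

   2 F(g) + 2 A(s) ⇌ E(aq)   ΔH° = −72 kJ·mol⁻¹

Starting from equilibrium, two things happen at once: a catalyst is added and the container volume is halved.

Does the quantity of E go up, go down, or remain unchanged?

A catalyst speeds both forward and reverse rates equally; it changes neither Q nor K — no shift from this change.
Gas moles: reactants 2, products 0 (Δn_gas = -2). Compression shifts the system toward the side with fewer moles of gas — to the right.
The net shift is to the right. E is a product, so its amount increases.

increases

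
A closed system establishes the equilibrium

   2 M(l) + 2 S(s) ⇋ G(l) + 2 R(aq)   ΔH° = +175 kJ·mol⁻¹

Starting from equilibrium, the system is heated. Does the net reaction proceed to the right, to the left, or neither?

right

The forward reaction is endothermic. Raising T favours the endothermic direction — shift to the right.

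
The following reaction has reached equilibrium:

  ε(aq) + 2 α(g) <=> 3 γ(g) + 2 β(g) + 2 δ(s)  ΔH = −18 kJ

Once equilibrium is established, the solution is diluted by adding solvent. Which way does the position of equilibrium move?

Dilution lowers every aqueous concentration by the same factor. Δn_aq = 0 − 1 = -1, so the system shifts toward the side with more dissolved moles — to the left.

left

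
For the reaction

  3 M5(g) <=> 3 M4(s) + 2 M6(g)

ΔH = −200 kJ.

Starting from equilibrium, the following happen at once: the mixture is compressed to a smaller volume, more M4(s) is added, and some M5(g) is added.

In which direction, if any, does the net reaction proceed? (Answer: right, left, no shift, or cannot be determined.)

right

Gas moles: reactants 3, products 2 (Δn_gas = -1). Compression shifts the system toward the side with fewer moles of gas — to the right.
M4 is a pure solid; its activity is 1 regardless of amount, so Q is unaffected — no shift from this change.
Adding M5 (g), a reactant, drives the reaction to the right.
Only the nonzero effect(s) matter; the net shift is to the right.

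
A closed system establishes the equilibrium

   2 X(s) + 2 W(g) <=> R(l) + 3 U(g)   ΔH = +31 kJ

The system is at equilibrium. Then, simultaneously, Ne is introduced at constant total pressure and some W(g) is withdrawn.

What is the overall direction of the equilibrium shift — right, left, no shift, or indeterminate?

cannot be determined

Adding inert gas at constant total pressure expands the volume and lowers every reacting partial pressure. With Δn_gas = 3 − 2 = +1, Q moves away from K toward the side with fewer gas moles, so the system shifts toward the side with more gas moles — to the right.
Removing W (g), a reactant, drives the reaction to the left.
The individual effects push in opposite directions; without quantitative information the net direction cannot be determined.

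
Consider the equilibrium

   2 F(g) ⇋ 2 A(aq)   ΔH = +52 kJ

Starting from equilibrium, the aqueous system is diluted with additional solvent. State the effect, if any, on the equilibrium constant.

unchanged

The equilibrium constant depends only on temperature. This perturbation may move the position of equilibrium, but since T is unchanged, K itself is unchanged.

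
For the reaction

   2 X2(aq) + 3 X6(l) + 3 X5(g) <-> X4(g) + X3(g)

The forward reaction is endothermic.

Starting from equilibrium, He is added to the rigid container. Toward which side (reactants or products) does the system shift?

At constant volume, adding an inert gas leaves every reacting species' partial pressure unchanged, so Q is unchanged — no shift from this change.

no shift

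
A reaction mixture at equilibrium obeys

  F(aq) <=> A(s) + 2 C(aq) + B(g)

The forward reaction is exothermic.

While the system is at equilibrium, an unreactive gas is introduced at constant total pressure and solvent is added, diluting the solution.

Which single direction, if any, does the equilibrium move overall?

right

Adding inert gas at constant total pressure expands the volume and lowers every reacting partial pressure. With Δn_gas = 1 − 0 = +1, Q moves away from K toward the side with fewer gas moles, so the system shifts toward the side with more gas moles — to the right.
Dilution lowers every aqueous concentration by the same factor. Δn_aq = 2 − 1 = +1, so the system shifts toward the side with more dissolved moles — to the right.
All effects act in the same direction — net shift to the right.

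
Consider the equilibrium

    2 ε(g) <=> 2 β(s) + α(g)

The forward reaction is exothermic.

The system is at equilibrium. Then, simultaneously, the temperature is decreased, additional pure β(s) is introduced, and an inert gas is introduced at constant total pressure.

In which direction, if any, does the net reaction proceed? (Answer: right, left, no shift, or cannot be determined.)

The forward reaction is exothermic. Lowering T favours the exothermic direction — shift to the right.
β is a pure solid; its activity is 1 regardless of amount, so Q is unaffected — no shift from this change.
Adding inert gas at constant total pressure expands the volume and lowers every reacting partial pressure. With Δn_gas = 1 − 2 = -1, Q moves away from K toward the side with fewer gas moles, so the system shifts toward the side with more gas moles — to the left.
The individual effects push in opposite directions; without quantitative information the net direction cannot be determined.

cannot be determined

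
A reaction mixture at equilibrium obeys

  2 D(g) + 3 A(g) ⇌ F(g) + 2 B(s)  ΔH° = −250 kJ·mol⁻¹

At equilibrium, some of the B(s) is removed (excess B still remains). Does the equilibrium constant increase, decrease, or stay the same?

The equilibrium constant depends only on temperature. This perturbation changes neither the position of equilibrium nor K.

unchanged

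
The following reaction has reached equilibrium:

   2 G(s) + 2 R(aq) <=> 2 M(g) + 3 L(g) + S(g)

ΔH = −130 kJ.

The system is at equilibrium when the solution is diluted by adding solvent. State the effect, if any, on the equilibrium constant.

The equilibrium constant depends only on temperature. This perturbation may move the position of equilibrium, but since T is unchanged, K itself is unchanged.

unchanged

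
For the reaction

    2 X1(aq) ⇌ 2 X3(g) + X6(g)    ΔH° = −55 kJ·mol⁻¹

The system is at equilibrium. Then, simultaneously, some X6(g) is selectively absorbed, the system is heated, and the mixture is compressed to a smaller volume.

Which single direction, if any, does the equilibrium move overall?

Removing X6 (g), a product, drives the reaction to the right.
The forward reaction is exothermic. Raising T favours the endothermic direction — shift to the left.
Gas moles: reactants 0, products 3 (Δn_gas = +3). Compression shifts the system toward the side with fewer moles of gas — to the left.
The individual effects push in opposite directions; without quantitative information the net direction cannot be determined.

cannot be determined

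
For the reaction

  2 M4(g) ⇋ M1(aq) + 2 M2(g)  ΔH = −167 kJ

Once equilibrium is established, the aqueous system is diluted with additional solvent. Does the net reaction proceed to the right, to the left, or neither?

Dilution lowers every aqueous concentration by the same factor. Δn_aq = 1 − 0 = +1, so the system shifts toward the side with more dissolved moles — to the right.

right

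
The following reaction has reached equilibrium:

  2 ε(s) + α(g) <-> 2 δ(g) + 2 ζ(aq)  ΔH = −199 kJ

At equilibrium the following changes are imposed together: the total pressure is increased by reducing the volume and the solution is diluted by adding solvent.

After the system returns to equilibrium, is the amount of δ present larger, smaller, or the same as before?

cannot be determined

Gas moles: reactants 1, products 2 (Δn_gas = +1). Compression shifts the system toward the side with fewer moles of gas — to the left.
Dilution lowers every aqueous concentration by the same factor. Δn_aq = 2 − 0 = +2, so the system shifts toward the side with more dissolved moles — to the right.
The two effects oppose each other, so the net shift — and hence the change in δ — cannot be determined from the given information.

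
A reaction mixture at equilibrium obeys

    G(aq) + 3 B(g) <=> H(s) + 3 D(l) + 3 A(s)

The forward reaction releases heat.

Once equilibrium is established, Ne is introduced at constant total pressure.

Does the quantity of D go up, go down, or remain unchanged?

Adding inert gas at constant total pressure expands the volume and lowers every reacting partial pressure. With Δn_gas = 0 − 3 = -3, Q moves away from K toward the side with fewer gas moles, so the system shifts toward the side with more gas moles — to the left.
The net shift is to the left. D is a product, so its amount decreases.

decreases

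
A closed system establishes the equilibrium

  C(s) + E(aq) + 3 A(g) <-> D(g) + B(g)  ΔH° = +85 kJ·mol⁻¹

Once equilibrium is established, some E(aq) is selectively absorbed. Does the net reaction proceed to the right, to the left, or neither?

Removing E (aq), a reactant, drives the reaction to the left.

left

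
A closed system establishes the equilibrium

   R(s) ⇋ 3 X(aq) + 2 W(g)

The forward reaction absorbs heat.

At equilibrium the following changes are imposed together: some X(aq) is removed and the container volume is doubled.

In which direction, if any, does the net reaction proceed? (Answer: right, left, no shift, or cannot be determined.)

right

Removing X (aq), a product, drives the reaction to the right.
Gas moles: reactants 0, products 2 (Δn_gas = +2). Expansion shifts the system toward the side with more moles of gas — to the right.
All effects act in the same direction — net shift to the right.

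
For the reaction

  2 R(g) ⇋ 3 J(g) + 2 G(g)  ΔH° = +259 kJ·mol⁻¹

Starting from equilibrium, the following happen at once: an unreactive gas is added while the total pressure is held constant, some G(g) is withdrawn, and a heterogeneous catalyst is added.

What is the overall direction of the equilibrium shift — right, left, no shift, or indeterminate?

right

Adding inert gas at constant total pressure expands the volume and lowers every reacting partial pressure. With Δn_gas = 5 − 2 = +3, Q moves away from K toward the side with fewer gas moles, so the system shifts toward the side with more gas moles — to the right.
Removing G (g), a product, drives the reaction to the right.
A catalyst speeds both forward and reverse rates equally; it changes neither Q nor K — no shift from this change.
Only the nonzero effect(s) matter; the net shift is to the right.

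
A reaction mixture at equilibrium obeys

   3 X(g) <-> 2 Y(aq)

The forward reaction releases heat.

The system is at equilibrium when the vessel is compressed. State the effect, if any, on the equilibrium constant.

unchanged

The equilibrium constant depends only on temperature. This perturbation may move the position of equilibrium, but since T is unchanged, K itself is unchanged.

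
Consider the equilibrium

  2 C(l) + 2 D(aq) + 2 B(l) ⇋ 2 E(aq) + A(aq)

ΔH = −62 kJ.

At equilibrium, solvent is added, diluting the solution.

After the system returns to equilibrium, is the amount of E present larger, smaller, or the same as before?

increases

Dilution lowers every aqueous concentration by the same factor. Δn_aq = 3 − 2 = +1, so the system shifts toward the side with more dissolved moles — to the right.
The net shift is to the right. E is a product, so its amount increases.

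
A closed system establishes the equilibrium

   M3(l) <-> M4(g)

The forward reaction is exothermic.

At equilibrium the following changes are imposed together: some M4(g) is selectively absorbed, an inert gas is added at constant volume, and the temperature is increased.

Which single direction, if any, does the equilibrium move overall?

Removing M4 (g), a product, drives the reaction to the right.
At constant volume, adding an inert gas leaves every reacting species' partial pressure unchanged, so Q is unchanged — no shift from this change.
The forward reaction is exothermic. Raising T favours the endothermic direction — shift to the left.
The individual effects push in opposite directions; without quantitative information the net direction cannot be determined.

cannot be determined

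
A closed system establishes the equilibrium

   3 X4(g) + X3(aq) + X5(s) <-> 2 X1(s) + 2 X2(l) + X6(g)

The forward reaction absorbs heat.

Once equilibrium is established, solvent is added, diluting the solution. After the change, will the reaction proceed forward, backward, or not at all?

left

Dilution lowers every aqueous concentration by the same factor. Δn_aq = 0 − 1 = -1, so the system shifts toward the side with more dissolved moles — to the left.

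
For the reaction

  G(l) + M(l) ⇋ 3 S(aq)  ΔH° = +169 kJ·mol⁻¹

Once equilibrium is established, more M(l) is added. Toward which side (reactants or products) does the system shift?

M is a pure liquid; its activity is 1 regardless of amount, so Q is unaffected — no shift from this change.

no shift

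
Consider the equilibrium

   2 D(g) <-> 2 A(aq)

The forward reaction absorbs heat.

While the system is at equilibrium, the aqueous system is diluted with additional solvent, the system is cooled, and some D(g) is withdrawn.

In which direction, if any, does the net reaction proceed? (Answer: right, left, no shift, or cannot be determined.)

cannot be determined

Dilution lowers every aqueous concentration by the same factor. Δn_aq = 2 − 0 = +2, so the system shifts toward the side with more dissolved moles — to the right.
The forward reaction is endothermic. Lowering T favours the exothermic direction — shift to the left.
Removing D (g), a reactant, drives the reaction to the left.
The individual effects push in opposite directions; without quantitative information the net direction cannot be determined.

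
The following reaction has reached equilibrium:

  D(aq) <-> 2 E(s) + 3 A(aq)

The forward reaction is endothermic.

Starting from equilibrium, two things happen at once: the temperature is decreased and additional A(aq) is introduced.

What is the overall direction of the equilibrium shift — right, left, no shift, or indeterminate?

The forward reaction is endothermic. Lowering T favours the exothermic direction — shift to the left.
Adding A (aq), a product, drives the reaction to the left.
All effects act in the same direction — net shift to the left.

left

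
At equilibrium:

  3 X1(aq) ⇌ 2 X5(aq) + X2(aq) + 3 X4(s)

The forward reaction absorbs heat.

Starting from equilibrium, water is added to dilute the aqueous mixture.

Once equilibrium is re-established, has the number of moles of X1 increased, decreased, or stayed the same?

Dilution scales every aqueous concentration by the same factor. Δn_aq = 3 − 3 = 0, so Q is unchanged — no shift.
No net shift occurs, so the amount of X1 is unchanged.

unchanged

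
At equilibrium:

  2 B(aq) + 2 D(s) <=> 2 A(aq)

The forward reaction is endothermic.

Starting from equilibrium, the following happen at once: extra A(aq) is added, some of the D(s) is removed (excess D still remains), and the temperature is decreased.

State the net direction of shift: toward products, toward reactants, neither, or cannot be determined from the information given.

left

Adding A (aq), a product, drives the reaction to the left.
D is a pure solid; its activity is 1 regardless of amount, so Q is unaffected — no shift from this change.
The forward reaction is endothermic. Lowering T favours the exothermic direction — shift to the left.
Only the nonzero effect(s) matter; the net shift is to the left.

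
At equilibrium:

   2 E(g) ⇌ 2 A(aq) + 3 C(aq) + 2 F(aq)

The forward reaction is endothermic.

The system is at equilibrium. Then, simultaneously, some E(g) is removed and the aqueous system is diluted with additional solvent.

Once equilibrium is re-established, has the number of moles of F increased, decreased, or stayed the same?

Removing E (g), a reactant, drives the reaction to the left.
Dilution lowers every aqueous concentration by the same factor. Δn_aq = 7 − 0 = +7, so the system shifts toward the side with more dissolved moles — to the right.
The two effects oppose each other, so the net shift — and hence the change in F — cannot be determined from the given information.

cannot be determined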